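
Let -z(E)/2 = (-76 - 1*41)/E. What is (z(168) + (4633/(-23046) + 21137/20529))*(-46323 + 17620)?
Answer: -140777166669943/2207852892 ≈ -63762.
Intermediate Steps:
z(E) = 234/E (z(E) = -2*(-76 - 1*41)/E = -2*(-76 - 41)/E = -(-234)/E = 234/E)
(z(168) + (4633/(-23046) + 21137/20529))*(-46323 + 17620) = (234/168 + (4633/(-23046) + 21137/20529))*(-46323 + 17620) = (234*(1/168) + (4633*(-1/23046) + 21137*(1/20529)))*(-28703) = (39/28 + (-4633/23046 + 21137/20529))*(-28703) = (39/28 + 130670815/157703778)*(-28703) = (4904615081/2207852892)*(-28703) = -140777166669943/2207852892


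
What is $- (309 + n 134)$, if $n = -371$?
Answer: $49405$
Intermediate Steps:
$- (309 + n 134) = - (309 - 49714) = \left(-1\right) \left(-49405\right) = 49405$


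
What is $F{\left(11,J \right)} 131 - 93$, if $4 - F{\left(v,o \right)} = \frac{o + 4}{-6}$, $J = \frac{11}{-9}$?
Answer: $\frac{26549}{54} \approx 491.65$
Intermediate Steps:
$J = - \frac{11}{9}$ ($J = 11 \left(- \frac{1}{9}\right) = - \frac{11}{9} \approx -1.2222$)
$F{\left(v,o \right)} = \frac{14}{3} + \frac{o}{6}$ ($F{\left(v,o \right)} = 4 - \frac{o + 4}{-6} = 4 - \left(4 + o\right) \left(- \frac{1}{6}\right) = 4 - \left(- \frac{2}{3} - \frac{o}{6}\right) = 4 + \left(\frac{2}{3} + \frac{o}{6}\right) = \frac{14}{3} + \frac{o}{6}$)
$F{\left(11,J \right)} 131 - 93 = \left(\frac{14}{3} + \frac{1}{6} \left(- \frac{11}{9}\right)\right) 131 - 93 = \left(\frac{14}{3} - \frac{11}{54}\right) 131 - 93 = \frac{241}{54} \cdot 131 - 93 = \frac{31571}{54} - 93 = \frac{26549}{54}$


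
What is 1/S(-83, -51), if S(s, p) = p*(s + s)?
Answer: 1/8466 ≈ 0.00011812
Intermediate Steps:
S(s, p) = 2*p*s (S(s, p) = p*(2*s) = 2*p*s)
1/S(-83, -51) = 1/(2*(-51)*(-83)) = 1/8466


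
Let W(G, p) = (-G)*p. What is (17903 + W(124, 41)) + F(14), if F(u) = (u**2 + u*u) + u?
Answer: 13225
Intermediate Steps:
W(G, p) = -G*p
F(u) = u + 2*u**2 (F(u) = (u**2 + u**2) + u = 2*u**2 + u = u + 2*u**2)
(17903 + W(124, 41)) + F(14) = (17903 - 1*124*41) + 14*(1 + 2*14) = (17903 - 5084) + 14*(1 + 28) = 12819 + 14*29 = 12819 + 406 = 13225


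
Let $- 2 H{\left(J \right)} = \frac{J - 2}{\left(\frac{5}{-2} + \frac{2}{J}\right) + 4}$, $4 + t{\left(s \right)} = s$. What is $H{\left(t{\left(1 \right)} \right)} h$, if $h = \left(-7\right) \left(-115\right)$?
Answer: $2415$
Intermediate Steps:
$t{\left(s \right)} = -4 + s$
$H{\left(J \right)} = - \frac{-2 + J}{2 \left(\frac{3}{2} + \frac{2}{J}\right)}$ ($H{\left(J \right)} = - \frac{\left(J - 2\right) \frac{1}{\left(\frac{5}{-2} + \frac{2}{J}\right) + 4}}{2} = - \frac{\left(-2 + J\right) \frac{1}{\left(5 \left(- \frac{1}{2}\right) + \frac{2}{J}\right) + 4}}{2} = - \frac{\left(-2 + J\right) \frac{1}{\left(- \frac{5}{2} + \frac{2}{J}\right) + 4}}{2} = - \frac{\left(-2 + J\right) \frac{1}{\frac{3}{2} + \frac{2}{J}}}{2} = - \frac{\frac{1}{\frac{3}{2} + \frac{2}{J}} \left(-2 + J\right)}{2} = - \frac{-2 + J}{2 \left(\frac{3}{2} + \frac{2}{J}\right)}$)
$h = 805$
$H{\left(t{\left(1 \right)} \right)} h = \frac{\left(-4 + 1\right) \left(2 - \left(-4 + 1\right)\right)}{4 + 3 \left(-4 + 1\right)} 805 = - \frac{3 \left(2 - -3\right)}{4 + 3 \left(-3\right)} 805 = - \frac{3 \left(2 + 3\right)}{4 - 9} \cdot 805 = \left(-3\right) \frac{1}{-5} \cdot 5 \cdot 805 = \left(-3\right) \left(- \frac{1}{5}\right) 5 \cdot 805 = 3 \cdot 805 = 2415$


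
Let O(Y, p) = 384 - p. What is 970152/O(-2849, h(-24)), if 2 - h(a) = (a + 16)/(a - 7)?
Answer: 5012452/1975 ≈ 2537.9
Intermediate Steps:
h(a) = 2 - (16 + a)/(-7 + a) (h(a) = 2 - (a + 16)/(a - 7) = 2 - (16 + a)/(-7 + a))
970152/O(-2849, h(-24)) = 970152/(384 - (-30 - 24)/(-7 - 24)) = 970152/(384 - (-54)/(-31)) = 970152/(384 - (-1)*(-54)/31) = 970152/(384 - 1*54/31) = 970152/(384 - 54/31) = 970152/(11850/31) = 970152*(31/11850) = 5012452/1975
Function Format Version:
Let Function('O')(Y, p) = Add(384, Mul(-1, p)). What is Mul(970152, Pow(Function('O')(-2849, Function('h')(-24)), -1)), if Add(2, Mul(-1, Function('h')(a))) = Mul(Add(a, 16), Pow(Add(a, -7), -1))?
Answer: Rational(5012452, 1975) ≈ 2537.9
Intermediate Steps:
Function('h')(a) = Add(2, Mul(-1, Pow(Add(-7, a), -1), Add(16, a))) (Function('h')(a) = Add(2, Mul(-1, Mul(Add(a, 16), Pow(Add(a, -7), -1)))) = Add(2, Mul(-1, Mul(Add(16, a), Pow(Add(-7, a), -1)))) = Add(2, Mul(-1, Mul(Pow(Add(-7, a), -1), Add(16, a)))) = Add(2, Mul(-1, Pow(Add(-7, a), -1), Add(16, a))))
Mul(970152, Pow(Function('O')(-2849, Function('h')(-24)), -1)) = Mul(970152, Pow(Add(384, Mul(-1, Mul(Pow(Add(-7, -24), -1), Add(-30, -24)))), -1)) = Mul(970152, Pow(Add(384, Mul(-1, Mul(Pow(-31, -1), -54))), -1)) = Mul(970152, Pow(Add(384, Mul(-1, Mul(Rational(-1, 31), -54))), -1)) = Mul(970152, Pow(Add(384, Mul(-1, Rational(54, 31))), -1)) = Mul(970152, Pow(Add(384, Rational(-54, 31)), -1)) = Mul(970152, Pow(Rational(11850, 31), -1)) = Mul(970152, Rational(31, 11850)) = Rational(5012452, 1975)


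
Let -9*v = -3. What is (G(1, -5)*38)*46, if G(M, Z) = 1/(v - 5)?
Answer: -2622/7 ≈ -374.57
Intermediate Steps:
v = ⅓ (v = -⅑*(-3) = ⅓ ≈ 0.33333)
G(M, Z) = -3/14 (G(M, Z) = 1/(⅓ - 5) = 1/(-14/3) = -3/14)
(G(1, -5)*38)*46 = -3/14*38*46 = -57/7*46 = -2622/7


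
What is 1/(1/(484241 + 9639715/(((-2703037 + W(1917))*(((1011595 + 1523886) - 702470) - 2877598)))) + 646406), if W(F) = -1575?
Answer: 1368078900878729519/884334410004241235993958 ≈ 1.5470e-6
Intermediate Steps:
1/(1/(484241 + 9639715/(((-2703037 + W(1917))*(((1011595 + 1523886) - 702470) - 2877598)))) + 646406) = 1/(1/(484241 + 9639715/(((-2703037 - 1575)*(((1011595 + 1523886) - 702470) - 2877598)))) + 646406) = 1/(1/(484241 + 9639715/((-2704612*((2535481 - 702470) - 2877598)))) + 646406) = 1/(1/(484241 + 9639715/((-2704612*(1833011 - 2877598)))) + 646406) = 1/(1/(484241 + 9639715/((-2704612*(-1044587)))) + 646406) = 1/(1/(484241 + 9639715/2825202535244) + 646406) = 1/(1/(1368078900878729519/2825202535244) + 646406) = 1/(2825202535244/1368078900878729519 + 646406) = 1/(884334410004241235993958/1368078900878729519) = 1368078900878729519/884334410004241235993958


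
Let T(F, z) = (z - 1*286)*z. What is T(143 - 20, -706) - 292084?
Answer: 408268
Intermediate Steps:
T(F, z) = z*(-286 + z) (T(F, z) = (z - 286)*z = (-286 + z)*z = z*(-286 + z))
T(143 - 20, -706) - 292084 = -706*(-286 - 706) - 292084 = -706*(-992) - 292084 = 700352 - 292084 = 408268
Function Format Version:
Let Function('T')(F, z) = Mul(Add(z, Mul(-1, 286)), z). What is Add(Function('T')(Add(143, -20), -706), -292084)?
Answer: 408268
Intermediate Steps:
Function('T')(F, z) = Mul(z, Add(-286, z)) (Function('T')(F, z) = Mul(Add(z, -286), z) = Mul(Add(-286, z), z) = Mul(z, Add(-286, z)))
Add(Function('T')(Add(143, -20), -706), -292084) = Add(Mul(-706, Add(-286, -706)), -292084) = Add(Mul(-706, -992), -292084) = Add(700352, -292084) = 408268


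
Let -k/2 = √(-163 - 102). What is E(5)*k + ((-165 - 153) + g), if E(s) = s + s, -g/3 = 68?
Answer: -522 - 20*I*√265 ≈ -522.0 - 325.58*I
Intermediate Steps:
g = -204 (g = -3*68 = -204)
E(s) = 2*s
k = -2*I*√265 (k = -2*√(-163 - 102) = -2*I*√265 ≈ -32.558*I)
E(5)*k + ((-165 - 153) + g) = (2*5)*(-2*I*√265) + ((-165 - 153) - 204) = 10*(-2*I*√265) + (-318 - 204) = -20*I*√265 - 522 = -522 - 20*I*√265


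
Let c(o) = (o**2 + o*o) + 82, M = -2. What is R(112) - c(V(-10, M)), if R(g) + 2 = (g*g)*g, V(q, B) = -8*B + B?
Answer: 1404452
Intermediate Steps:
V(q, B) = -7*B
c(o) = 82 + 2*o**2 (c(o) = (o**2 + o**2) + 82 = 2*o**2 + 82 = 82 + 2*o**2)
R(g) = -2 + g**3 (R(g) = -2 + (g*g)*g = -2 + g**2*g = -2 + g**3)
R(112) - c(V(-10, M)) = (-2 + 112**3) - (82 + 2*(-7*(-2))**2) = (-2 + 1404928) - (82 + 2*14**2) = 1404926 - (82 + 2*196) = 1404926 - (82 + 392) = 1404926 - 1*474 = 1404926 - 474 = 1404452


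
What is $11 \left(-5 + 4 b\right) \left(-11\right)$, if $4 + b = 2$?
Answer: $1573$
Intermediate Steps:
$b = -2$ ($b = -4 + 2 = -2$)
$11 \left(-5 + 4 b\right) \left(-11\right) = 11 \left(-5 + 4 \left(-2\right)\right) \left(-11\right) = 11 \left(-5 - 8\right) \left(-11\right) = 11 \left(-13\right) \left(-11\right) = \left(-143\right) \left(-11\right) = 1573$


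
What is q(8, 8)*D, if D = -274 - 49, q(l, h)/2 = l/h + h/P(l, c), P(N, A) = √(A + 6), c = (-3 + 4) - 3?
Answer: -3230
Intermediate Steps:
c = -2 (c = 1 - 3 = -2)
P(N, A) = √(6 + A)
q(l, h) = h + 2*l/h (q(l, h) = 2*(l/h + h/(√(6 - 2))) = 2*(l/h + h/(√4)) = 2*(l/h + h/2) = 2*(h/2 + l/h) = h + 2*l/h)
D = -323
q(8, 8)*D = (8 + 2*8/8)*(-323) = (8 + 2*8*(⅛))*(-323) = (8 + 2)*(-323) = 10*(-323) = -3230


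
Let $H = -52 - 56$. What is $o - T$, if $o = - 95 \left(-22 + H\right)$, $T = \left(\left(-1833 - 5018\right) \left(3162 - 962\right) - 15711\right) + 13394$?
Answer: $15086867$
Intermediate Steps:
$T = -15074517$ ($T = \left(\left(-6851\right) 2200 - 15711\right) + 13394 = \left(-15072200 - 15711\right) + 13394 = -15087911 + 13394 = -15074517$)
$H = -108$
$o = 12350$ ($o = - 95 \left(-22 - 108\right) = \left(-95\right) \left(-130\right) = 12350$)
$o - T = 12350 - -15074517 = 12350 + 15074517 = 15086867$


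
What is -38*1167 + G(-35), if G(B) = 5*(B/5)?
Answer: -44381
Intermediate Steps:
G(B) = B (G(B) = 5*(B*(1/5)) = 5*(B/5) = B)
-38*1167 + G(-35) = -38*1167 - 35 = -44346 - 35 = -44381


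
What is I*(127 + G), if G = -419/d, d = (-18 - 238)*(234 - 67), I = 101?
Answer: 548422223/42752 ≈ 12828.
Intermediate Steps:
d = -42752 (d = -256*167 = -42752)
G = 419/42752 (G = -419/(-42752) = -419*(-1/42752) = 419/42752 ≈ 0.0098007)
I*(127 + G) = 101*(127 + 419/42752) = 101*(5429923/42752) = 548422223/42752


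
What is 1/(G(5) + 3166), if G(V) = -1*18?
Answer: 1/3148 ≈ 0.00031766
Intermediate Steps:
G(V) = -18
1/(G(5) + 3166) = 1/(-18 + 3166) = 1/3148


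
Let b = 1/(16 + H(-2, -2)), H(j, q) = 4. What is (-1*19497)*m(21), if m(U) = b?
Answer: -19497/20 ≈ -974.85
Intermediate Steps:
b = 1/20 (b = 1/(16 + 4) = 1/20 ≈ 0.050000)
m(U) = 1/20
(-1*19497)*m(21) = -1*19497*(1/20) = -19497*1/20 = -19497/20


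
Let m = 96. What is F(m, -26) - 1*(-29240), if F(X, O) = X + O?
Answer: 29310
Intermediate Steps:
F(X, O) = O + X
F(m, -26) - 1*(-29240) = (-26 + 96) - 1*(-29240) = 70 + 29240 = 29310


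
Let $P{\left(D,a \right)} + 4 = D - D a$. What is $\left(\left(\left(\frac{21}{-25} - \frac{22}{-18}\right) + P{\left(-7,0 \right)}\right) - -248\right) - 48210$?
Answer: $- \frac{10793839}{225} \approx -47973.0$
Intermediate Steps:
$P{\left(D,a \right)} = -4 + D - D a$ ($P{\left(D,a \right)} = -4 - \left(- D + D a\right) = -4 + D - D a$)
$\left(\left(\left(\frac{21}{-25} - \frac{22}{-18}\right) + P{\left(-7,0 \right)}\right) - -248\right) - 48210 = \left(\left(\left(\frac{21}{-25} - \frac{22}{-18}\right) - \left(11 + 0\right)\right) - -248\right) - 48210 = \left(\left(\left(21 \left(- \frac{1}{25}\right) - - \frac{11}{9}\right) - 11\right) + 248\right) - 48210 = \left(\left(\left(- \frac{21}{25} + \frac{11}{9}\right) - 11\right) + 248\right) - 48210 = \left(\left(\frac{86}{225} - 11\right) + 248\right) - 48210 = \left(- \frac{2389}{225} + 248\right) - 48210 = \frac{53411}{225} - 48210 = - \frac{10793839}{225}$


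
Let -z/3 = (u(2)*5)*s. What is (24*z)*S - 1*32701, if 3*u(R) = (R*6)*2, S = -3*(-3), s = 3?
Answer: -110461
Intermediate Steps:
S = 9
u(R) = 4*R (u(R) = ((R*6)*2)/3 = ((6*R)*2)/3 = (12*R)/3 = 4*R)
z = -360 (z = -3*(4*2)*5*3 = -3*8*5*3 = -120*3 = -3*120 = -360)
(24*z)*S - 1*32701 = (24*(-360))*9 - 1*32701 = -8640*9 - 32701 = -77760 - 32701 = -110461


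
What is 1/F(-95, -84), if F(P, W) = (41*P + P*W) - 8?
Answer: 1/4077 ≈ 0.00024528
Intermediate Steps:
F(P, W) = -8 + 41*P + P*W
1/F(-95, -84) = 1/(-8 + 41*(-95) - 95*(-84)) = 1/(-8 - 3895 + 7980) = 1/4077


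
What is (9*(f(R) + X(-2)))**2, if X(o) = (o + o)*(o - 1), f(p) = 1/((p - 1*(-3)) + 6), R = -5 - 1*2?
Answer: 50625/4 ≈ 12656.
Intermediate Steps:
R = -7 (R = -5 - 2 = -7)
f(p) = 1/(9 + p) (f(p) = 1/((p + 3) + 6) = 1/((3 + p) + 6) = 1/(9 + p))
X(o) = 2*o*(-1 + o) (X(o) = (2*o)*(-1 + o) = 2*o*(-1 + o))
(9*(f(R) + X(-2)))**2 = (9*(1/(9 - 7) + 2*(-2)*(-1 - 2)))**2 = (9*(1/2 + 2*(-2)*(-3)))**2 = (9*(1/2 + 12))**2 = (9*(25/2))**2 = (225/2)**2 = 50625/4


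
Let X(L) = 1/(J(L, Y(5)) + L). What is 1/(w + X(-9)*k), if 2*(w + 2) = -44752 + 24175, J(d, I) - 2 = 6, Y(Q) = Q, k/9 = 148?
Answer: -2/23245 ≈ -8.6040e-5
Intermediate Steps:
k = 1332 (k = 9*148 = 1332)
J(d, I) = 8 (J(d, I) = 2 + 6 = 8)
X(L) = 1/(8 + L)
w = -20581/2 (w = -2 + (-44752 + 24175)/2 = -2 + (1/2)*(-20577) = -2 - 20577/2 = -20581/2 ≈ -10291.)
1/(w + X(-9)*k) = 1/(-20581/2 + 1332/(8 - 9)) = 1/(-20581/2 + 1332/(-1)) = 1/(-20581/2 - 1*1332) = 1/(-20581/2 - 1332) = 1/(-23245/2) = -2/23245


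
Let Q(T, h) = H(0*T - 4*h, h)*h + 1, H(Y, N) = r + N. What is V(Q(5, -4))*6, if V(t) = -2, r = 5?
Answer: -12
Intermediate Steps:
H(Y, N) = 5 + N
Q(T, h) = 1 + h*(5 + h) (Q(T, h) = (5 + h)*h + 1 = h*(5 + h) + 1 = 1 + h*(5 + h))
V(Q(5, -4))*6 = -2*6 = -12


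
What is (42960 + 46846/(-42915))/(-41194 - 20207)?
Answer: -1843581554/2635023915 ≈ -0.69965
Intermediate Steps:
(42960 + 46846/(-42915))/(-41194 - 20207) = (42960 + 46846*(-1/42915))/(-61401) = (42960 - 46846/42915)*(-1/61401) = (1843581554/42915)*(-1/61401) = -1843581554/2635023915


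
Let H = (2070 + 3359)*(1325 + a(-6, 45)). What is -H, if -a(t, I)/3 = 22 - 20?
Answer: -7160851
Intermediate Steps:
a(t, I) = -6 (a(t, I) = -3*(22 - 20) = -3*2 = -6)
H = 7160851 (H = (2070 + 3359)*(1325 - 6) = 5429*1319 = 7160851)
-H = -1*7160851 = -7160851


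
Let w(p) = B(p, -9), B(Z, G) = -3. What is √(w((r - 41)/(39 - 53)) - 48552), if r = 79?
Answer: 3*I*√5395 ≈ 220.35*I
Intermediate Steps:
w(p) = -3
√(w((r - 41)/(39 - 53)) - 48552) = √(-3 - 48552) = √(-48555) = 3*I*√5395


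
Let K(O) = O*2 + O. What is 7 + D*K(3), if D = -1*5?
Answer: -38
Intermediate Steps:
K(O) = 3*O (K(O) = 2*O + O = 3*O)
D = -5
7 + D*K(3) = 7 - 15*3 = 7 - 5*9 = 7 - 45 = -38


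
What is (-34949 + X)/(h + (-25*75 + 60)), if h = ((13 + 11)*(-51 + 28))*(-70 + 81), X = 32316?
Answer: 2633/7887 ≈ 0.33384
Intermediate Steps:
h = -6072 (h = (24*(-23))*11 = -552*11 = -6072)
(-34949 + X)/(h + (-25*75 + 60)) = (-34949 + 32316)/(-6072 + (-25*75 + 60)) = -2633/(-6072 + (-1875 + 60)) = -2633/(-6072 - 1815) = -2633/(-7887) = -2633*(-1/7887) = 2633/7887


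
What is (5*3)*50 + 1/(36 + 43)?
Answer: 59251/79 ≈ 750.01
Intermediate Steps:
(5*3)*50 + 1/(36 + 43) = 15*50 + 1/79 = 750 + 1/79 = 59251/79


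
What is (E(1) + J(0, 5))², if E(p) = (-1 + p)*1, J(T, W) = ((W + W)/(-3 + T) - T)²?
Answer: 10000/81 ≈ 123.46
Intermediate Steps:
J(T, W) = (-T + 2*W/(-3 + T))² (J(T, W) = ((2*W)/(-3 + T) - T)² = (2*W/(-3 + T) - T)² = (-T + 2*W/(-3 + T))²)
E(p) = -1 + p
(E(1) + J(0, 5))² = ((-1 + 1) + (-1*0² + 2*5 + 3*0)²/(-3 + 0)²)² = (0 + (-1*0 + 10 + 0)²/(-3)²)² = (0 + (0 + 10 + 0)²/9)² = (0 + (⅑)*10²)² = (0 + (⅑)*100)² = (0 + 100/9)² = (100/9)² = 10000/81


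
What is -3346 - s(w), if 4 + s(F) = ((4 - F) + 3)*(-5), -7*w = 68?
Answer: -22809/7 ≈ -3258.4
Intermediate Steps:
w = -68/7 (w = -⅐*68 = -68/7 ≈ -9.7143)
s(F) = -39 + 5*F (s(F) = -4 + ((4 - F) + 3)*(-5) = -4 + (7 - F)*(-5) = -4 + (-35 + 5*F) = -39 + 5*F)
-3346 - s(w) = -3346 - (-39 + 5*(-68/7)) = -3346 - (-39 - 340/7) = -3346 - 1*(-613/7) = -3346 + 613/7 = -22809/7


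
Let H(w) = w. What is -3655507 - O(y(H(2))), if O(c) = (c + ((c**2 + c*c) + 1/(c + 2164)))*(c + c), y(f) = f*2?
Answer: -990720446/271 ≈ -3.6558e+6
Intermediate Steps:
y(f) = 2*f
O(c) = 2*c*(c + 1/(2164 + c) + 2*c**2) (O(c) = (c + ((c**2 + c**2) + 1/(2164 + c)))*(2*c) = (c + (2*c**2 + 1/(2164 + c)))*(2*c) = (c + (1/(2164 + c) + 2*c**2))*(2*c) = (c + 1/(2164 + c) + 2*c**2)*(2*c) = 2*c*(c + 1/(2164 + c) + 2*c**2))
-3655507 - O(y(H(2))) = -3655507 - 2*2*2*(1 + 2*(2*2)**3 + 2164*(2*2) + 4329*(2*2)**2)/(2164 + 2*2) = -3655507 - 2*4*(1 + 2*4**3 + 2164*4 + 4329*4**2)/(2164 + 4) = -3655507 - 2*4*(1 + 2*64 + 8656 + 4329*16)/2168 = -3655507 - 2*4*(1 + 128 + 8656 + 69264)/2168 = -3655507 - 2*4*78049/2168 = -3655507 - 1*78049/271 = -3655507 - 78049/271 = -990720446/271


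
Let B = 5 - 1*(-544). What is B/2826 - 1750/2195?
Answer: -83121/137846 ≈ -0.60300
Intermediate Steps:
B = 549 (B = 5 + 544 = 549)
B/2826 - 1750/2195 = 549/2826 - 1750/2195 = 549*(1/2826) - 1750*1/2195 = 61/314 - 350/439 = -83121/137846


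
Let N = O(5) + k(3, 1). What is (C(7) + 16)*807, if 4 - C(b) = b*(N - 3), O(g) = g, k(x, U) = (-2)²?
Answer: -17754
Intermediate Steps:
k(x, U) = 4
N = 9 (N = 5 + 4 = 9)
C(b) = 4 - 6*b (C(b) = 4 - b*(9 - 3) = 4 - b*6 = 4 - 6*b)
(C(7) + 16)*807 = ((4 - 6*7) + 16)*807 = ((4 - 42) + 16)*807 = (-38 + 16)*807 = -22*807 = -17754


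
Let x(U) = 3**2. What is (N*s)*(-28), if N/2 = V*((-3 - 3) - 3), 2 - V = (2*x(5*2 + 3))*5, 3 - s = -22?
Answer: -1108800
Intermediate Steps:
s = 25 (s = 3 - 1*(-22) = 3 + 22 = 25)
x(U) = 9
V = -88 (V = 2 - 2*9*5 = 2 - 18*5 = 2 - 1*90 = 2 - 90 = -88)
N = 1584 (N = 2*(-88*((-3 - 3) - 3)) = 2*(-88*(-6 - 3)) = 2*(-88*(-9)) = 2*792 = 1584)
(N*s)*(-28) = (1584*25)*(-28) = 39600*(-28) = -1108800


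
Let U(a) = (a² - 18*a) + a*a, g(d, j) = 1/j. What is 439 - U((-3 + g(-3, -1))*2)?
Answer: 167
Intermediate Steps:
U(a) = -18*a + 2*a² (U(a) = (a² - 18*a) + a² = -18*a + 2*a²)
439 - U((-3 + g(-3, -1))*2) = 439 - 2*(-3 + 1/(-1))*2*(-9 + (-3 + 1/(-1))*2) = 439 - 2*(-3 - 1)*2*(-9 + (-3 - 1)*2) = 439 - 2*(-4*2)*(-9 - 4*2) = 439 - 2*(-8)*(-9 - 8) = 439 - 2*(-8)*(-17) = 439 - 1*272 = 439 - 272 = 167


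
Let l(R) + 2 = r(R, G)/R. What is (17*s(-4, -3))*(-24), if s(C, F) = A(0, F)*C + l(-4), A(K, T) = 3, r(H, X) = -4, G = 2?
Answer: 5304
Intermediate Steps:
l(R) = -2 - 4/R
s(C, F) = -1 + 3*C (s(C, F) = 3*C + (-2 - 4/(-4)) = 3*C + (-2 - 4*(-1/4)) = 3*C + (-2 + 1) = 3*C - 1 = -1 + 3*C)
(17*s(-4, -3))*(-24) = (17*(-1 + 3*(-4)))*(-24) = (17*(-1 - 12))*(-24) = (17*(-13))*(-24) = -221*(-24) = 5304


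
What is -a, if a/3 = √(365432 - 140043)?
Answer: -3*√225389 ≈ -1424.3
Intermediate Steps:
a = 3*√225389 (a = 3*√(365432 - 140043) = 3*√225389 ≈ 1424.3)
-a = -3*√225389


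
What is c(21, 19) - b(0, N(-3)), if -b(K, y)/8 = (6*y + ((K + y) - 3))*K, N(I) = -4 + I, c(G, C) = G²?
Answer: 441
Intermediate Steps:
b(K, y) = -8*K*(-3 + K + 7*y) (b(K, y) = -8*(6*y + ((K + y) - 3))*K = -8*(6*y + (-3 + K + y))*K = -8*(-3 + K + 7*y)*K = -8*K*(-3 + K + 7*y))
c(21, 19) - b(0, N(-3)) = 21² - 8*0*(3 - 1*0 - 7*(-4 - 3)) = 441 - 8*0*(3 + 0 - 7*(-7)) = 441 - 8*0*(3 + 0 + 49) = 441 - 8*0*52 = 441 - 1*0 = 441 + 0 = 441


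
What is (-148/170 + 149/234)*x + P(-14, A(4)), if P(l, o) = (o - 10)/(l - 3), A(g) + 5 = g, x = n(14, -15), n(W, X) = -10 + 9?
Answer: 17521/19890 ≈ 0.88089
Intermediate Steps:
n(W, X) = -1
x = -1
A(g) = -5 + g
P(l, o) = (-10 + o)/(-3 + l)
(-148/170 + 149/234)*x + P(-14, A(4)) = (-148/170 + 149/234)*(-1) + (-10 + (-5 + 4))/(-3 - 14) = (-148*1/170 + 149*(1/234))*(-1) + (-10 - 1)/(-17) = (-74/85 + 149/234)*(-1) - 1/17*(-11) = -4651/19890*(-1) + 11/17 = 4651/19890 + 11/17 = 17521/19890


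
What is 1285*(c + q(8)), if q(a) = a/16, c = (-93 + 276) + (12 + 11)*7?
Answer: 885365/2 ≈ 4.4268e+5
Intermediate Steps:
c = 344 (c = 183 + 23*7 = 183 + 161 = 344)
q(a) = a/16 (q(a) = a*(1/16) = a/16)
1285*(c + q(8)) = 1285*(344 + (1/16)*8) = 1285*(344 + ½) = 1285*(689/2) = 885365/2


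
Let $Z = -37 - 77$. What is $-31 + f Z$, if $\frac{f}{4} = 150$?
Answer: $-68431$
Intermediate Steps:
$f = 600$ ($f = 4 \cdot 150 = 600$)
$Z = -114$ ($Z = -37 - 77 = -114$)
$-31 + f Z = -31 + 600 \left(-114\right) = -31 - 68400 = -68431$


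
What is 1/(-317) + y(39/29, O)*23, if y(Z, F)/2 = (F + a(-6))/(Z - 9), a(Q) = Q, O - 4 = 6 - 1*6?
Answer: 422767/35187 ≈ 12.015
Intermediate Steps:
O = 4 (O = 4 + (6 - 1*6) = 4 + (6 - 6) = 4 + 0 = 4)
y(Z, F) = 2*(-6 + F)/(-9 + Z) (y(Z, F) = 2*((F - 6)/(Z - 9)) = 2*((-6 + F)/(-9 + Z)) = 2*(-6 + F)/(-9 + Z))
1/(-317) + y(39/29, O)*23 = 1/(-317) + (2*(-6 + 4)/(-9 + 39/29))*23 = -1/317 + (2*(-2)/(-9 + 39*(1/29)))*23 = -1/317 + (2*(-2)/(-9 + 39/29))*23 = -1/317 + (2*(-2)/(-222/29))*23 = -1/317 + (2*(-29/222)*(-2))*23 = -1/317 + (58/111)*23 = -1/317 + 1334/111 = 422767/35187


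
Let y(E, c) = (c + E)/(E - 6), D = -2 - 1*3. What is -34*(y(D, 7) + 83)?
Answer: -30974/11 ≈ -2815.8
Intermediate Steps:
D = -5 (D = -2 - 3 = -5)
y(E, c) = (E + c)/(-6 + E)
-34*(y(D, 7) + 83) = -34*((-5 + 7)/(-6 - 5) + 83) = -34*(2/(-11) + 83) = -34*(-1/11*2 + 83) = -34*(-2/11 + 83) = -34*911/11 = -30974/11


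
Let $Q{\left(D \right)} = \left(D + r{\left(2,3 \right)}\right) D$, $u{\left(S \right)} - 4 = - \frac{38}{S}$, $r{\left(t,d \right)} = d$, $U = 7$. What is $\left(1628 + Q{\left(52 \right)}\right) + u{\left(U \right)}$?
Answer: $\frac{31406}{7} \approx 4486.6$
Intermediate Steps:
$u{\left(S \right)} = 4 - \frac{38}{S}$
$Q{\left(D \right)} = D \left(3 + D\right)$ ($Q{\left(D \right)} = \left(D + 3\right) D = \left(3 + D\right) D = D \left(3 + D\right)$)
$\left(1628 + Q{\left(52 \right)}\right) + u{\left(U \right)} = \left(1628 + 52 \left(3 + 52\right)\right) + \left(4 - \frac{38}{7}\right) = \left(1628 + 52 \cdot 55\right) + \left(4 - \frac{38}{7}\right) = \left(1628 + 2860\right) + \left(4 - \frac{38}{7}\right) = 4488 - \frac{10}{7} = \frac{31406}{7}$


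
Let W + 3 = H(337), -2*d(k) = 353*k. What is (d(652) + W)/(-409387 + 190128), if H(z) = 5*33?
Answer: 114916/219259 ≈ 0.52411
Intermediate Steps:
H(z) = 165
d(k) = -353*k/2
W = 162 (W = -3 + 165 = 162)
(d(652) + W)/(-409387 + 190128) = (-353/2*652 + 162)/(-409387 + 190128) = (-115078 + 162)/(-219259) = -114916*(-1/219259) = 114916/219259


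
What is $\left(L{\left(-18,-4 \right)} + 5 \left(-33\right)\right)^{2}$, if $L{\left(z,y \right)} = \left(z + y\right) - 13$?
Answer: $40000$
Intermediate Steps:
$L{\left(z,y \right)} = -13 + y + z$ ($L{\left(z,y \right)} = \left(y + z\right) - 13 = -13 + y + z$)
$\left(L{\left(-18,-4 \right)} + 5 \left(-33\right)\right)^{2} = \left(\left(-13 - 4 - 18\right) + 5 \left(-33\right)\right)^{2} = \left(-35 - 165\right)^{2} = \left(-200\right)^{2} = 40000$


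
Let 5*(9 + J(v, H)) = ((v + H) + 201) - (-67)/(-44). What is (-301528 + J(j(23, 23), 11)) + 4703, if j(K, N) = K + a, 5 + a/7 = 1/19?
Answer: -248119977/836 ≈ -2.9679e+5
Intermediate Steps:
a = -658/19 (a = -35 + 7/19 = -658/19 ≈ -34.632)
j(K, N) = -658/19 + K (j(K, N) = K - 658/19 = -658/19 + K)
J(v, H) = 6797/220 + H/5 + v/5 (J(v, H) = -9 + (((v + H) + 201) - (-67)/(-44))/5 = -9 + (((H + v) + 201) - (-67)*(-1)/44)/5 = -9 + ((201 + H + v) - 1*67/44)/5 = -9 + ((201 + H + v) - 67/44)/5 = -9 + (8777/44 + H + v)/5 = -9 + (8777/220 + H/5 + v/5) = 6797/220 + H/5 + v/5)
(-301528 + J(j(23, 23), 11)) + 4703 = (-301528 + (6797/220 + (⅕)*11 + (-658/19 + 23)/5)) + 4703 = (-301528 + (6797/220 + 11/5 + (⅕)*(-221/19))) + 4703 = (-301528 + (6797/220 + 11/5 - 221/95)) + 4703 = (-301528 + 25723/836) + 4703 = -252051685/836 + 4703 = -248119977/836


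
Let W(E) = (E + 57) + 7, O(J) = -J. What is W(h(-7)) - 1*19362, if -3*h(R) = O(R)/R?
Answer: -57893/3 ≈ -19298.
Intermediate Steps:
h(R) = 1/3 (h(R) = -(-R)/(3*R) = -1/3*(-1) = 1/3)
W(E) = 64 + E (W(E) = (57 + E) + 7 = 64 + E)
W(h(-7)) - 1*19362 = (64 + 1/3) - 1*19362 = 193/3 - 19362 = -57893/3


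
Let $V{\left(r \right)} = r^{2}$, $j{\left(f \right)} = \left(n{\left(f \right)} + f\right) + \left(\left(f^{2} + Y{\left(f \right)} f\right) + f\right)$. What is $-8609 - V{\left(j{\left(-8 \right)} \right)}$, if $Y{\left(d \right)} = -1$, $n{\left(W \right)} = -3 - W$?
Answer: $-12330$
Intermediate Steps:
$j{\left(f \right)} = -3 + f^{2}$ ($j{\left(f \right)} = \left(\left(-3 - f\right) + f\right) + \left(\left(f^{2} - f\right) + f\right) = -3 + f^{2}$)
$-8609 - V{\left(j{\left(-8 \right)} \right)} = -8609 - \left(-3 + \left(-8\right)^{2}\right)^{2} = -8609 - \left(-3 + 64\right)^{2} = -8609 - 61^{2} = -8609 - 3721 = -12330$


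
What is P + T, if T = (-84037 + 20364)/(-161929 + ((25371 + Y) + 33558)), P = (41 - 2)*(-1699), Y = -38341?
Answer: -9365332328/141341 ≈ -66261.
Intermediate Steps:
P = -66261 (P = 39*(-1699) = -66261)
T = 63673/141341 (T = (-84037 + 20364)/(-161929 + ((25371 - 38341) + 33558)) = -63673/(-161929 + (-12970 + 33558)) = -63673/(-161929 + 20588) = -63673/(-141341) = -63673*(-1/141341) = 63673/141341 ≈ 0.45049)
P + T = -66261 + 63673/141341 = -9365332328/141341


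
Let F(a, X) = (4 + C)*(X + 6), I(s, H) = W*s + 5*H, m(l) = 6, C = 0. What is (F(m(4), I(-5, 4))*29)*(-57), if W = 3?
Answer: -72732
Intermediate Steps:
I(s, H) = 3*s + 5*H
F(a, X) = 24 + 4*X (F(a, X) = (4 + 0)*(X + 6) = 4*(6 + X) = 24 + 4*X)
(F(m(4), I(-5, 4))*29)*(-57) = ((24 + 4*(3*(-5) + 5*4))*29)*(-57) = ((24 + 4*(-15 + 20))*29)*(-57) = ((24 + 4*5)*29)*(-57) = ((24 + 20)*29)*(-57) = (44*29)*(-57) = 1276*(-57) = -72732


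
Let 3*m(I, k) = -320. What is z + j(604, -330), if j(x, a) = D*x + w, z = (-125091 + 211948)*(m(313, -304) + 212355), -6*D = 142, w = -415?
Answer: 55305716336/3 ≈ 1.8435e+10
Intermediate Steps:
m(I, k) = -320/3 (m(I, k) = (⅓)*(-320) = -320/3)
D = -71/3 (D = -⅙*142 = -71/3 ≈ -23.667)
z = 55305760465/3 (z = (-125091 + 211948)*(-320/3 + 212355) = 86857*(636745/3) = 55305760465/3 ≈ 1.8435e+10)
j(x, a) = -415 - 71*x/3 (j(x, a) = -71*x/3 - 415 = -415 - 71*x/3)
z + j(604, -330) = 55305760465/3 + (-415 - 71/3*604) = 55305760465/3 + (-415 - 42884/3) = 55305760465/3 - 44129/3 = 55305716336/3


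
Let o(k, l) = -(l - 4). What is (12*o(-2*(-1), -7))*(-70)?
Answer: -9240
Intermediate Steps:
o(k, l) = 4 - l (o(k, l) = -(-4 + l) = 4 - l)
(12*o(-2*(-1), -7))*(-70) = (12*(4 - 1*(-7)))*(-70) = (12*(4 + 7))*(-70) = (12*11)*(-70) = 132*(-70) = -9240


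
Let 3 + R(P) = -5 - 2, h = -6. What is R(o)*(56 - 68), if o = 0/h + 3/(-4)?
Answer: 120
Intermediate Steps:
o = -¾ (o = 0/(-6) + 3/(-4) = 0*(-⅙) + 3*(-¼) = 0 - ¾ = -¾ ≈ -0.75000)
R(P) = -10 (R(P) = -3 + (-5 - 2) = -3 - 7 = -10)
R(o)*(56 - 68) = -10*(56 - 68) = -10*(-12) = 120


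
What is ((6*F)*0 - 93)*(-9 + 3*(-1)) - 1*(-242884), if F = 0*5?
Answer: 244000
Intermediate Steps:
F = 0
((6*F)*0 - 93)*(-9 + 3*(-1)) - 1*(-242884) = ((6*0)*0 - 93)*(-9 + 3*(-1)) - 1*(-242884) = (0*0 - 93)*(-9 - 3) + 242884 = (0 - 93)*(-12) + 242884 = -93*(-12) + 242884 = 1116 + 242884 = 244000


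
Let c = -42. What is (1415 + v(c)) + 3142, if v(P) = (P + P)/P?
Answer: 4559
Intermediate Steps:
v(P) = 2 (v(P) = (2*P)/P = 2)
(1415 + v(c)) + 3142 = (1415 + 2) + 3142 = 1417 + 3142 = 4559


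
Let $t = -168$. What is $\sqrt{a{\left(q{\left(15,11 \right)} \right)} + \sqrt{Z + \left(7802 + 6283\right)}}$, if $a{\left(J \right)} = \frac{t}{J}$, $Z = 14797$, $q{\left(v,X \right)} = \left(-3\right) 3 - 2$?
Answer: $\frac{\sqrt{1848 + 121 \sqrt{28882}}}{11} \approx 13.61$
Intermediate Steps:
$q{\left(v,X \right)} = -11$ ($q{\left(v,X \right)} = -9 - 2 = -11$)
$a{\left(J \right)} = - \frac{168}{J}$
$\sqrt{a{\left(q{\left(15,11 \right)} \right)} + \sqrt{Z + \left(7802 + 6283\right)}} = \sqrt{- \frac{168}{-11} + \sqrt{14797 + \left(7802 + 6283\right)}} = \sqrt{\left(-168\right) \left(- \frac{1}{11}\right) + \sqrt{14797 + 14085}} = \sqrt{\frac{168}{11} + \sqrt{28882}}$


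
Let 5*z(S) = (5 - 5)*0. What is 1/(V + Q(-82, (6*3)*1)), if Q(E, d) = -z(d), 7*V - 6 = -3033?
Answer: -7/3027 ≈ -0.0023125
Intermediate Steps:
V = -3027/7 (V = 6/7 + (⅐)*(-3033) = 6/7 - 3033/7 = -3027/7 ≈ -432.43)
z(S) = 0 (z(S) = ((5 - 5)*0)/5 = (0*0)/5 = (⅕)*0 = 0)
Q(E, d) = 0 (Q(E, d) = -1*0 = 0)
1/(V + Q(-82, (6*3)*1)) = 1/(-3027/7 + 0) = 1/(-3027/7) = -7/3027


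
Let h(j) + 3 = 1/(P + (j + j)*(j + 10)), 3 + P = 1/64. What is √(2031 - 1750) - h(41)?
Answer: 802307/267457 + √281 ≈ 19.763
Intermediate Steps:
P = -191/64 (P = -3 + 1/64 = -191/64 ≈ -2.9844)
h(j) = -3 + 1/(-191/64 + 2*j*(10 + j)) (h(j) = -3 + 1/(-191/64 + (j + j)*(j + 10)) = -3 + 1/(-191/64 + (2*j)*(10 + j)) = -3 + 1/(-191/64 + 2*j*(10 + j)))
√(2031 - 1750) - h(41) = √(2031 - 1750) - (637 - 3840*41 - 384*41²)/(-191 + 128*41² + 1280*41) = √281 - (637 - 157440 - 384*1681)/(-191 + 128*1681 + 52480) = √281 - (637 - 157440 - 645504)/(-191 + 215168 + 52480) = √281 - (-802307)/267457 = √281 - 1*(-802307/267457) = √281 + 802307/267457 = 802307/267457 + √281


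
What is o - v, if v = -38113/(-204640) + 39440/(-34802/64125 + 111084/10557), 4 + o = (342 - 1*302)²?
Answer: -60325272080080907/25602195049760 ≈ -2356.3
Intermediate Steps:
o = 1596 (o = -4 + (342 - 1*302)² = -4 + (342 - 302)² = -4 + 40² = -4 + 1600 = 1596)
v = 101186375379497867/25602195049760 (v = -38113*(-1/204640) + 39440/(-34802*1/64125 + 111084*(1/10557)) = 38113/204640 + 39440/(-34802/64125 + 37028/3519) = 38113/204640 + 39440/(250216918/25072875) = 38113/204640 + 39440*(25072875/250216918) = 38113/204640 + 494437095000/125108459 = 101186375379497867/25602195049760 ≈ 3952.3)
o - v = 1596 - 1*101186375379497867/25602195049760 = 1596 - 101186375379497867/25602195049760 = -60325272080080907/25602195049760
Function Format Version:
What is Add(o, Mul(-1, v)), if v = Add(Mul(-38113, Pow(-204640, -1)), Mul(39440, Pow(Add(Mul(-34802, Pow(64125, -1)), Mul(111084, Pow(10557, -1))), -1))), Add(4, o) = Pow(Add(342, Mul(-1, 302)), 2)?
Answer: Rational(-60325272080080907, 25602195049760) ≈ -2356.3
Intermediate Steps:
o = 1596 (o = Add(-4, Pow(Add(342, Mul(-1, 302)), 2)) = Add(-4, Pow(Add(342, -302), 2)) = Add(-4, Pow(40, 2)) = Add(-4, 1600) = 1596)
v = Rational(101186375379497867, 25602195049760) (v = Add(Mul(-38113, Rational(-1, 204640)), Mul(39440, Pow(Add(Mul(-34802, Rational(1, 64125)), Mul(111084, Rational(1, 10557))), -1))) = Add(Rational(38113, 204640), Mul(39440, Pow(Add(Rational(-34802, 64125), Rational(37028, 3519)), -1))) = Add(Rational(38113, 204640), Mul(39440, Pow(Rational(250216918, 25072875), -1))) = Add(Rational(38113, 204640), Mul(39440, Rational(25072875, 250216918))) = Add(Rational(38113, 204640), Rational(494437095000, 125108459)) = Rational(101186375379497867, 25602195049760) ≈ 3952.3)
Add(o, Mul(-1, v)) = Add(1596, Mul(-1, Rational(101186375379497867, 25602195049760))) = Add(1596, Rational(-101186375379497867, 25602195049760)) = Rational(-60325272080080907, 25602195049760)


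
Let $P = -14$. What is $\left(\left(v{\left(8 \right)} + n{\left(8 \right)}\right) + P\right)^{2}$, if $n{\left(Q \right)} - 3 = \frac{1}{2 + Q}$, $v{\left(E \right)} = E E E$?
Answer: $\frac{25110121}{100} \approx 2.511 \cdot 10^{5}$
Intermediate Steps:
$v{\left(E \right)} = E^{3}$ ($v{\left(E \right)} = E^{2} E = E^{3}$)
$n{\left(Q \right)} = 3 + \frac{1}{2 + Q}$
$\left(\left(v{\left(8 \right)} + n{\left(8 \right)}\right) + P\right)^{2} = \left(\left(8^{3} + \frac{7 + 3 \cdot 8}{2 + 8}\right) - 14\right)^{2} = \left(\left(512 + \frac{7 + 24}{10}\right) - 14\right)^{2} = \left(\left(512 + \frac{1}{10} \cdot 31\right) - 14\right)^{2} = \left(\left(512 + \frac{31}{10}\right) - 14\right)^{2} = \left(\frac{5151}{10} - 14\right)^{2} = \left(\frac{5011}{10}\right)^{2} = \frac{25110121}{100}$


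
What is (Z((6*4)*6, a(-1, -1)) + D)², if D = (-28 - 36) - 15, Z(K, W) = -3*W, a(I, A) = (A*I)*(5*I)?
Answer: 4096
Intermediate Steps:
a(I, A) = 5*A*I²
D = -79 (D = -64 - 15 = -79)
(Z((6*4)*6, a(-1, -1)) + D)² = (-15*(-1)*(-1)² - 79)² = (-15*(-1) - 79)² = (-3*(-5) - 79)² = (15 - 79)² = (-64)² = 4096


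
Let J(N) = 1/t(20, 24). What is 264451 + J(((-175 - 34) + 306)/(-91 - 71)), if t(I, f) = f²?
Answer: 152323777/576 ≈ 2.6445e+5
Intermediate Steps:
J(N) = 1/576 (J(N) = 1/(24²) = 1/576)
264451 + J(((-175 - 34) + 306)/(-91 - 71)) = 264451 + 1/576 = 152323777/576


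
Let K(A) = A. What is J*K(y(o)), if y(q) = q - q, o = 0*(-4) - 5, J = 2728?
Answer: 0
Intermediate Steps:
o = -5 (o = 0 - 5 = -5)
y(q) = 0
J*K(y(o)) = 2728*0 = 0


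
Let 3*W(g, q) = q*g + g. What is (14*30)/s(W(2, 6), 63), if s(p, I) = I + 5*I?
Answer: 10/9 ≈ 1.1111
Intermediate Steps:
W(g, q) = g/3 + g*q/3 (W(g, q) = (q*g + g)/3 = (g*q + g)/3 = (g + g*q)/3 = g/3 + g*q/3)
s(p, I) = 6*I
(14*30)/s(W(2, 6), 63) = (14*30)/((6*63)) = 420/378 = 420*(1/378) = 10/9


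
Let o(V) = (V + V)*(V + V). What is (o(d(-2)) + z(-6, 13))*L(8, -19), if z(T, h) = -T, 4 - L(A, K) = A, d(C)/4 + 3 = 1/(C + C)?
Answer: -2728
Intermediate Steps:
d(C) = -12 + 2/C (d(C) = -12 + 4/(C + C) = -12 + 4/((2*C)) = -12 + 4*(1/(2*C)) = -12 + 2/C)
L(A, K) = 4 - A
o(V) = 4*V² (o(V) = (2*V)*(2*V) = 4*V²)
(o(d(-2)) + z(-6, 13))*L(8, -19) = (4*(-12 + 2/(-2))² - 1*(-6))*(4 - 1*8) = (4*(-12 + 2*(-½))² + 6)*(4 - 8) = (4*(-12 - 1)² + 6)*(-4) = (4*(-13)² + 6)*(-4) = (4*169 + 6)*(-4) = (676 + 6)*(-4) = 682*(-4) = -2728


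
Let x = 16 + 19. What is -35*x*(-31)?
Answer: 37975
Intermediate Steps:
x = 35
-35*x*(-31) = -35*35*(-31) = -1225*(-31) = 37975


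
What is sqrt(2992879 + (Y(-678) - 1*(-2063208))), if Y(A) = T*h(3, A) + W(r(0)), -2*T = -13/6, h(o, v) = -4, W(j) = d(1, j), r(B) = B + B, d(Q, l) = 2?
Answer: sqrt(45504762)/3 ≈ 2248.6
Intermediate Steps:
r(B) = 2*B
W(j) = 2
T = 13/12 (T = -(-13)/(2*6) = -1/2*(-13/6) = 13/12 ≈ 1.0833)
Y(A) = -7/3 (Y(A) = (13/12)*(-4) + 2 = -13/3 + 2 = -7/3)
sqrt(2992879 + (Y(-678) - 1*(-2063208))) = sqrt(2992879 + (-7/3 - 1*(-2063208))) = sqrt(2992879 + (-7/3 + 2063208)) = sqrt(2992879 + 6189617/3) = sqrt(15168254/3) = sqrt(45504762)/3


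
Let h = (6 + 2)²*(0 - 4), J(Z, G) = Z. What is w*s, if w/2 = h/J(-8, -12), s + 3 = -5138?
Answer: -329024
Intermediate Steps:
s = -5141 (s = -3 - 5138 = -5141)
h = -256 (h = 8²*(-4) = 64*(-4) = -256)
w = 64 (w = 2*(-256/(-8)) = 2*(-256*(-⅛)) = 2*32 = 64)
w*s = 64*(-5141) = -329024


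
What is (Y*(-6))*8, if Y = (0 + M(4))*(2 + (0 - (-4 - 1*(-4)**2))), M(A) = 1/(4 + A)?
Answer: -132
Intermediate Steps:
Y = 11/4 (Y = (0 + 1/(4 + 4))*(2 + (0 - (-4 - 1*(-4)**2))) = (0 + 1/8)*(2 + (0 - (-4 - 1*16))) = (0 + 1/8)*(2 + (0 - (-4 - 16))) = (2 + (0 - 1*(-20)))/8 = (2 + (0 + 20))/8 = (2 + 20)/8 = (1/8)*22 = 11/4 ≈ 2.7500)
(Y*(-6))*8 = ((11/4)*(-6))*8 = -33/2*8 = -132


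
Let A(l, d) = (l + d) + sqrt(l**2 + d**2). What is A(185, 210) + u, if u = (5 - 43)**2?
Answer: 1839 + 5*sqrt(3133) ≈ 2118.9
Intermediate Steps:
u = 1444 (u = (-38)**2 = 1444)
A(l, d) = d + l + sqrt(d**2 + l**2) (A(l, d) = (d + l) + sqrt(d**2 + l**2) = d + l + sqrt(d**2 + l**2))
A(185, 210) + u = (210 + 185 + sqrt(210**2 + 185**2)) + 1444 = (210 + 185 + sqrt(44100 + 34225)) + 1444 = (210 + 185 + sqrt(78325)) + 1444 = (210 + 185 + 5*sqrt(3133)) + 1444 = (395 + 5*sqrt(3133)) + 1444 = 1839 + 5*sqrt(3133)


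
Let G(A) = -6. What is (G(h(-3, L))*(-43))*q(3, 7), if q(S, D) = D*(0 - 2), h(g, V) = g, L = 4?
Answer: -3612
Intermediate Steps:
q(S, D) = -2*D (q(S, D) = D*(-2) = -2*D)
(G(h(-3, L))*(-43))*q(3, 7) = (-6*(-43))*(-2*7) = 258*(-14) = -3612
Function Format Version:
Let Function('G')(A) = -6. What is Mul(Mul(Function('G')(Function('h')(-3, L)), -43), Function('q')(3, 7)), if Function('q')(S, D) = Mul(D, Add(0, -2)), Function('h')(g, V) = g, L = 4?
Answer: -3612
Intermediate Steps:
Function('q')(S, D) = Mul(-2, D) (Function('q')(S, D) = Mul(D, -2) = Mul(-2, D))
Mul(Mul(Function('G')(Function('h')(-3, L)), -43), Function('q')(3, 7)) = Mul(Mul(-6, -43), Mul(-2, 7)) = Mul(258, -14) = -3612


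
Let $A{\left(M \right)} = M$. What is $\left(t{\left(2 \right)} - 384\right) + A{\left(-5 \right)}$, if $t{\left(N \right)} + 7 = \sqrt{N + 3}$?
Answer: $-396 + \sqrt{5} \approx -393.76$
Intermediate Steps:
$t{\left(N \right)} = -7 + \sqrt{3 + N}$ ($t{\left(N \right)} = -7 + \sqrt{N + 3} = -7 + \sqrt{3 + N}$)
$\left(t{\left(2 \right)} - 384\right) + A{\left(-5 \right)} = \left(\left(-7 + \sqrt{3 + 2}\right) - 384\right) - 5 = \left(\left(-7 + \sqrt{5}\right) - 384\right) - 5 = \left(-391 + \sqrt{5}\right) - 5 = -396 + \sqrt{5}$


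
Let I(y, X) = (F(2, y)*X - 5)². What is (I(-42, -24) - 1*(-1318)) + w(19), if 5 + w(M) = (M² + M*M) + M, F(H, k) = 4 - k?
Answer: 1231935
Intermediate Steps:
w(M) = -5 + M + 2*M² (w(M) = -5 + ((M² + M*M) + M) = -5 + ((M² + M²) + M) = -5 + (2*M² + M) = -5 + (M + 2*M²) = -5 + M + 2*M²)
I(y, X) = (-5 + X*(4 - y))² (I(y, X) = ((4 - y)*X - 5)² = (X*(4 - y) - 5)² = (-5 + X*(4 - y))²)
(I(-42, -24) - 1*(-1318)) + w(19) = ((5 - 24*(-4 - 42))² - 1*(-1318)) + (-5 + 19 + 2*19²) = ((5 - 24*(-46))² + 1318) + (-5 + 19 + 2*361) = ((5 + 1104)² + 1318) + (-5 + 19 + 722) = (1109² + 1318) + 736 = (1229881 + 1318) + 736 = 1231199 + 736 = 1231935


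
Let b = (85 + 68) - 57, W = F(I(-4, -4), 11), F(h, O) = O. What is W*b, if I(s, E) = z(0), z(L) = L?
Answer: 1056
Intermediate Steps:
I(s, E) = 0
W = 11
b = 96 (b = 153 - 57 = 96)
W*b = 11*96 = 1056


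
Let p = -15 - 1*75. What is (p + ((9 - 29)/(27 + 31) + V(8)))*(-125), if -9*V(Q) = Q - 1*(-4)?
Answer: 997000/87 ≈ 11460.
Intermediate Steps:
p = -90 (p = -15 - 75 = -90)
V(Q) = -4/9 - Q/9 (V(Q) = -(Q - 1*(-4))/9 = -(Q + 4)/9 = -(4 + Q)/9 = -4/9 - Q/9)
(p + ((9 - 29)/(27 + 31) + V(8)))*(-125) = (-90 + ((9 - 29)/(27 + 31) + (-4/9 - 1/9*8)))*(-125) = (-90 + (-20/58 + (-4/9 - 8/9)))*(-125) = (-90 + (-20*1/58 - 4/3))*(-125) = (-90 + (-10/29 - 4/3))*(-125) = (-90 - 146/87)*(-125) = -7976/87*(-125) = 997000/87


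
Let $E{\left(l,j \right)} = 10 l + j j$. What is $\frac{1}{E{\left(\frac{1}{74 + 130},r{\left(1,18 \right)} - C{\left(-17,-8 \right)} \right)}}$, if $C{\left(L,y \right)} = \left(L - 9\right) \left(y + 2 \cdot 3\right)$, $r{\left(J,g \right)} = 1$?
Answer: $\frac{102}{265307} \approx 0.00038446$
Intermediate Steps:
$C{\left(L,y \right)} = \left(-9 + L\right) \left(6 + y\right)$ ($C{\left(L,y \right)} = \left(-9 + L\right) \left(y + 6\right) = \left(-9 + L\right) \left(6 + y\right)$)
$E{\left(l,j \right)} = j^{2} + 10 l$ ($E{\left(l,j \right)} = 10 l + j^{2} = j^{2} + 10 l$)
$\frac{1}{E{\left(\frac{1}{74 + 130},r{\left(1,18 \right)} - C{\left(-17,-8 \right)} \right)}} = \frac{1}{\left(1 - \left(-54 - -72 + 6 \left(-17\right) - -136\right)\right)^{2} + \frac{10}{74 + 130}} = \frac{1}{\left(1 - \left(-54 + 72 - 102 + 136\right)\right)^{2} + \frac{10}{204}} = \frac{1}{\left(1 - 52\right)^{2} + 10 \cdot \frac{1}{204}} = \frac{1}{\left(1 - 52\right)^{2} + \frac{5}{102}} = \frac{1}{\left(-51\right)^{2} + \frac{5}{102}} = \frac{1}{2601 + \frac{5}{102}} = \frac{1}{\frac{265307}{102}} = \frac{102}{265307}$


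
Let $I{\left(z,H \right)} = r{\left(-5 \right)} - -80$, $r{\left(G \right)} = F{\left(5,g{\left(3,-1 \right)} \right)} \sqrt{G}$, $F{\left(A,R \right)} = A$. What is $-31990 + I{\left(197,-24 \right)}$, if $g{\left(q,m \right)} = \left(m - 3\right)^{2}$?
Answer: $-31910 + 5 i \sqrt{5} \approx -31910.0 + 11.18 i$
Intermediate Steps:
$g{\left(q,m \right)} = \left(-3 + m\right)^{2}$
$r{\left(G \right)} = 5 \sqrt{G}$
$I{\left(z,H \right)} = 80 + 5 i \sqrt{5}$ ($I{\left(z,H \right)} = 5 \sqrt{-5} - -80 = 5 i \sqrt{5} + 80 = 80 + 5 i \sqrt{5}$)
$-31990 + I{\left(197,-24 \right)} = -31990 + \left(80 + 5 i \sqrt{5}\right) = -31910 + 5 i \sqrt{5}$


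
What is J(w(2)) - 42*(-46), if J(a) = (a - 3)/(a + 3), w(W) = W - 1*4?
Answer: 1927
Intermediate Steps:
w(W) = -4 + W (w(W) = W - 4 = -4 + W)
J(a) = (-3 + a)/(3 + a)
J(w(2)) - 42*(-46) = (-3 + (-4 + 2))/(3 + (-4 + 2)) - 42*(-46) = (-3 - 2)/(3 - 2) + 1932 = -5/1 + 1932 = 1*(-5) + 1932 = -5 + 1932 = 1927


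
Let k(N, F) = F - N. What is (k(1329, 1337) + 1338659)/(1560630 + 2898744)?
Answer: 1338667/4459374 ≈ 0.30019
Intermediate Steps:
(k(1329, 1337) + 1338659)/(1560630 + 2898744) = ((1337 - 1*1329) + 1338659)/(1560630 + 2898744) = ((1337 - 1329) + 1338659)/4459374 = (8 + 1338659)*(1/4459374) = 1338667*(1/4459374) = 1338667/4459374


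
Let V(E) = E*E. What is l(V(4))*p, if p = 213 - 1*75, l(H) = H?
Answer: 2208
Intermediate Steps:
V(E) = E²
p = 138 (p = 213 - 75 = 138)
l(V(4))*p = 4²*138 = 16*138 = 2208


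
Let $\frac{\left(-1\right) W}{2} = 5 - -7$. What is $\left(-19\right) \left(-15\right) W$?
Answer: $-6840$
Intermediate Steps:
$W = -24$ ($W = - 2 \left(5 - -7\right) = - 2 \left(5 + 7\right) = \left(-2\right) 12 = -24$)
$\left(-19\right) \left(-15\right) W = \left(-19\right) \left(-15\right) \left(-24\right) = 285 \left(-24\right) = -6840$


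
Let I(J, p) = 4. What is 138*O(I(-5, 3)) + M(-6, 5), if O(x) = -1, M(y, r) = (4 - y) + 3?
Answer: -125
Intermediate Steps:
M(y, r) = 7 - y
138*O(I(-5, 3)) + M(-6, 5) = 138*(-1) + (7 - 1*(-6)) = -138 + (7 + 6) = -138 + 13 = -125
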